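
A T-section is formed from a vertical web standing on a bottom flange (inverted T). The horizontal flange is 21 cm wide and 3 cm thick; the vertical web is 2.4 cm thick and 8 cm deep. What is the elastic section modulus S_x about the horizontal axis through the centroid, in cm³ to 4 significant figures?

Break the section into simple shapes (no overlaps), measuring from the bottom-left corner of the bounding box.
Flange: 21 × 3, A = 63 cm², y = 1.5 cm, Ī = 47.25 cm⁴.
Web: 2.4 × 8, A = 19.2 cm², y = 7 cm, Ī = 102.4 cm⁴.
Centroid: ȳ = ΣA·y / ΣA = 2.78467 cm.
Transfer each piece to the horizontal axis through the centroid using Ī + A·d² with d = y − 2.78467:
  flange: d = -1.28467 cm → contributes +151.224 cm⁴
  web: d = 4.21533 cm → contributes +443.565 cm⁴
Total I = 594.789 cm⁴.
Extreme fibre distance c = 8.21533 cm; S = I/c = 72.3999 cm³.

S_x ≈ 72.40 cm³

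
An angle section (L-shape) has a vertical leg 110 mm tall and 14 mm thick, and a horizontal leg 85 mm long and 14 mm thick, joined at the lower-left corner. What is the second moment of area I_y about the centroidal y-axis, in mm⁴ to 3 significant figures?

I_y ≈ 1.53 × 10⁶ mm⁴

Treat the section as a set of non-overlapping primitives; coordinates are from the bounding-box lower-left.
Vertical leg: 14 × 110, A = 1 540 mm², x = 7 mm, Ī = 25 153 mm⁴.
Horizontal leg (remainder): 71 × 14, A = 994 mm², x = 49.5 mm, Ī = 417 563 mm⁴.
Centroid: x̄ = ΣA·x / ΣA = 23.671 mm.
Transfer each piece to the centroidal y-axis using Ī + A·d² with d = x − 23.671:
  vertical leg: d = -16.671 mm → contributes +453 167 mm⁴
  horizontal leg (remainder): d = 25.829 mm → contributes +1 080 683 mm⁴
Total I = 1 533 851 mm⁴.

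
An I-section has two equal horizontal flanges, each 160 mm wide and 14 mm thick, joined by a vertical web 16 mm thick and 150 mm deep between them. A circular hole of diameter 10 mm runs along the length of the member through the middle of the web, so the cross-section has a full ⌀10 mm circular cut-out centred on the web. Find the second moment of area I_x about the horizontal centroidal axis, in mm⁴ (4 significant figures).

I_x ≈ 3.470 × 10⁷ mm⁴

Treat the section as a set of non-overlapping primitives; coordinates are from the bounding-box lower-left.
Bottom flange: 160 × 14, A = 2 240 mm², y = 7 mm, Ī = 36586.7 mm⁴.
Web: 16 × 150, A = 2 400 mm², y = 89 mm, Ī = 4 500 000 mm⁴.
Top flange: 160 × 14, A = 2 240 mm², y = 171 mm, Ī = 36586.7 mm⁴.
Hole (subtracted): ⌀10, A = 78.5398 mm², y = 89 mm, Ī = 490.874 mm⁴.
By symmetry the centroid is at mid-height, ȳ = 89 mm.
Transfer each piece to the horizontal centroidal axis using Ī + A·d² with d = y − 89:
  bottom flange: d = -82 mm → contributes +15 098 347 mm⁴
  web: d = 0 mm → contributes +4 500 000 mm⁴
  top flange: d = 82 mm → contributes +15 098 347 mm⁴
  hole: d = 0 mm → contributes −490.874 mm⁴
Total I = 34 696 202 mm⁴.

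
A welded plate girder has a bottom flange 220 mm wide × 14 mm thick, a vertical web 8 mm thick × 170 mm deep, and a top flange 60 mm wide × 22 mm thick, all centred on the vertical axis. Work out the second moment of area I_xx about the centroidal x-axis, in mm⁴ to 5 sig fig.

Split into non-overlapping primitives; take the origin at the lower-left of the bounding box.
Bottom plate: 220 × 14, A = 3 080 mm², y = 7 mm, Ī = 50306.67 mm⁴.
Web plate: 8 × 170, A = 1 360 mm², y = 99 mm, Ī = 3 275 333 mm⁴.
Top plate: 60 × 22, A = 1 320 mm², y = 195 mm, Ī = 53 240 mm⁴.
Centroid: ȳ = ΣA·y / ΣA = 71.80556 mm.
Transfer each piece to the centroidal x-axis using Ī + A·d² with d = y − 71.80556:
  bottom plate: d = -64.80556 mm → contributes +12 985 568 mm⁴
  web plate: d = 27.19444 mm → contributes +4 281 105 mm⁴
  top plate: d = 123.1944 mm → contributes +20 086 710 mm⁴
Total I = 37 353 382 mm⁴.

I_xx ≈ 3.7353 × 10⁷ mm⁴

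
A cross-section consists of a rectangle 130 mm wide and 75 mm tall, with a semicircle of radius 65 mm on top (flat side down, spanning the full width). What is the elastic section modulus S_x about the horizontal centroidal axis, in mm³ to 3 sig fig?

Split into non-overlapping primitives; take the origin at the lower-left of the bounding box.
Rectangular body: 130 × 75, A = 9 750 mm², y = 37.5 mm, Ī = 4 570 313 mm⁴.
Semicircular cap: semicircle r = 65, A = 6636.6 mm², y = 102.59 mm, Ī = 1 959 230 mm⁴.
Centroid: ȳ = ΣA·y / ΣA = 63.86 mm.
Transfer each piece to the horizontal centroidal axis using Ī + A·d² with d = y − 63.86:
  rectangular body: d = -26.36 mm → contributes +11 345 260 mm⁴
  semicircular cap: d = 38.727 mm → contributes +11 912 458 mm⁴
Total I = 23 257 718 mm⁴.
Extreme fibre distance c = 76.14 mm; S = I/c = 305 461 mm³.

S_x ≈ 3.05 × 10⁵ mm³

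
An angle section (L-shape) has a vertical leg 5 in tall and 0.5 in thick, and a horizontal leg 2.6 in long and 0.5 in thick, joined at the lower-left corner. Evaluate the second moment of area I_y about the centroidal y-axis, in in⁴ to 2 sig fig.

I_y ≈ 1.7 in⁴

Decompose the section into non-overlapping parts with the origin at the bottom-left of its bounding rectangle.
Vertical leg: 0.5 × 5, A = 2.5 in², x = 0.25 in, Ī = 0.05208 in⁴.
Horizontal leg (remainder): 2.1 × 0.5, A = 1.05 in², x = 1.55 in, Ī = 0.3859 in⁴.
Centroid: x̄ = ΣA·x / ΣA = 0.6345 in.
Transfer each piece to the centroidal y-axis using Ī + A·d² with d = x − 0.6345:
  vertical leg: d = -0.3845 in → contributes +0.4217 in⁴
  horizontal leg (remainder): d = 0.9155 in → contributes +1.266 in⁴
Total I = 1.688 in⁴.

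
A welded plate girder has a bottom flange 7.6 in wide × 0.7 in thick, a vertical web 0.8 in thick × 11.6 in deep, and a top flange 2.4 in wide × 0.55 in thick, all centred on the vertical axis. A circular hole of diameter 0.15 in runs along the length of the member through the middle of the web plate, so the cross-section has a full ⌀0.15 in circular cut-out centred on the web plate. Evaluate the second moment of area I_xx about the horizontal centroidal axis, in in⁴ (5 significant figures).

Break the section into simple shapes (no overlaps), measuring from the bottom-left corner of the bounding box.
Bottom plate: 7.6 × 0.7, A = 5.32 in², y = 0.35 in, Ī = 0.2172333 in⁴.
Web plate: 0.8 × 11.6, A = 9.28 in², y = 6.5 in, Ī = 104.0597 in⁴.
Top plate: 2.4 × 0.55, A = 1.32 in², y = 12.575 in, Ī = 0.033275 in⁴.
Hole (subtracted): ⌀0.15, A = 0.01767146 in², y = 6.5 in, Ī = 0.00002485049 in⁴.
Centroid: ȳ = ΣA·y / ΣA = 4.946831 in.
Transfer each piece to the horizontal centroidal axis using Ī + A·d² with d = y − 4.946831:
  bottom plate: d = -4.596831 in → contributes +112.6334 in⁴
  web plate: d = 1.553169 in → contributes +126.4462 in⁴
  top plate: d = 7.628169 in → contributes +76.8427 in⁴
  hole: d = 1.553169 in → contributes −0.0426543 in⁴
Total I = 315.8796 in⁴.

I_xx ≈ 315.88 in⁴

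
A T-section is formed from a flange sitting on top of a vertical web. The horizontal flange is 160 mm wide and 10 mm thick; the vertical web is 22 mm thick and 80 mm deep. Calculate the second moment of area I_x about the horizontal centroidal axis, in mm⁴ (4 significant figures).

I_x ≈ 2.649 × 10⁶ mm⁴

Split into non-overlapping primitives; take the origin at the lower-left of the bounding box.
Flange: 160 × 10, A = 1 600 mm², y = 85 mm, Ī = 13333.3 mm⁴.
Web: 22 × 80, A = 1 760 mm², y = 40 mm, Ī = 938 667 mm⁴.
Centroid: ȳ = ΣA·y / ΣA = 61.4286 mm.
Transfer each piece to the horizontal centroidal axis using Ī + A·d² with d = y − 61.4286:
  flange: d = 23.5714 mm → contributes +902 313 mm⁴
  web: d = -21.4286 mm → contributes +1 746 830 mm⁴
Total I = 2 649 143 mm⁴.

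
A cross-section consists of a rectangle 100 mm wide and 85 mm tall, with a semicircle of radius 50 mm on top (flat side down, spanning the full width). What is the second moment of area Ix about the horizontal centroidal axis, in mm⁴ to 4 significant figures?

Ix ≈ 1.671 × 10⁷ mm⁴

Decompose the section into non-overlapping parts with the origin at the bottom-left of its bounding rectangle.
Rectangular body: 100 × 85, A = 8 500 mm², y = 42.5 mm, Ī = 5 117 708 mm⁴.
Semicircular cap: semicircle r = 50, A = 3926.99 mm², y = 106.221 mm, Ī = 685 981 mm⁴.
Centroid: ȳ = ΣA·y / ΣA = 62.636 mm.
Transfer each piece to the horizontal centroidal axis using Ī + A·d² with d = y − 62.636:
  rectangular body: d = -20.136 mm → contributes +8 564 121 mm⁴
  semicircular cap: d = 43.5846 mm → contributes +8 145 766 mm⁴
Total I = 16 709 887 mm⁴.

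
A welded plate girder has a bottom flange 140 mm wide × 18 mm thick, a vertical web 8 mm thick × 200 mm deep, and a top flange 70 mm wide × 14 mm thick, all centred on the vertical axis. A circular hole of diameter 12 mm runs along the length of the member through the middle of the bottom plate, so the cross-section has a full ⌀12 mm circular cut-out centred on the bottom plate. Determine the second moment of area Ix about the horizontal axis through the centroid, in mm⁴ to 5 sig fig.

Ix ≈ 4.0259 × 10⁷ mm⁴

Break the section into simple shapes (no overlaps), measuring from the bottom-left corner of the bounding box.
Bottom plate: 140 × 18, A = 2 520 mm², y = 9 mm, Ī = 68 040 mm⁴.
Web plate: 8 × 200, A = 1 600 mm², y = 118 mm, Ī = 5 333 333 mm⁴.
Top plate: 70 × 14, A = 980 mm², y = 225 mm, Ī = 16006.67 mm⁴.
Hole (subtracted): ⌀12, A = 113.0973 mm², y = 9 mm, Ī = 1017.876 mm⁴.
Centroid: ȳ = ΣA·y / ΣA = 86.4188 mm.
Transfer each piece to the horizontal axis through the centroid using Ī + A·d² with d = y − 86.4188:
  bottom plate: d = -77.4188 mm → contributes +15 172 088 mm⁴
  web plate: d = 31.5812 mm → contributes +6 929 129 mm⁴
  top plate: d = 138.5812 mm → contributes +18 836 662 mm⁴
  hole: d = -77.4188 mm → contributes −678 886 mm⁴
Total I = 40 258 993 mm⁴.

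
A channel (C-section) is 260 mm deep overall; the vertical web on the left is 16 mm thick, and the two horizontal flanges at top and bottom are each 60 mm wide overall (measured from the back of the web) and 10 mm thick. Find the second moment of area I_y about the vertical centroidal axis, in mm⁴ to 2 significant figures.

Decompose the section into non-overlapping parts with the origin at the bottom-left of its bounding rectangle.
Web: 16 × 260, A = 4 160 mm², x = 8 mm, Ī = 88 747 mm⁴.
Top flange (beyond web): 44 × 10, A = 440 mm², x = 38 mm, Ī = 70 987 mm⁴.
Bottom flange (beyond web): 44 × 10, A = 440 mm², x = 38 mm, Ī = 70 987 mm⁴.
Centroid: x̄ = ΣA·x / ΣA = 13.24 mm.
Transfer each piece to the vertical centroidal axis using Ī + A·d² with d = x − 13.24:
  web: d = -5.238 mm → contributes +202 887 mm⁴
  top flange (beyond web): d = 24.76 mm → contributes +340 774 mm⁴
  bottom flange (beyond web): d = 24.76 mm → contributes +340 774 mm⁴
Total I = 884 434 mm⁴.

I_y ≈ 8.8 × 10⁵ mm⁴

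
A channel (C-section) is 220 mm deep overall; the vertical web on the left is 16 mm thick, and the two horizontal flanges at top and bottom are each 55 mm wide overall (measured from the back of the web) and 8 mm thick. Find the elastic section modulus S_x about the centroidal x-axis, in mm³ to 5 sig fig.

Decompose the section into non-overlapping parts with the origin at the bottom-left of its bounding rectangle.
Web: 16 × 220, A = 3 520 mm², y = 110 mm, Ī = 14 197 333 mm⁴.
Top flange (beyond web): 39 × 8, A = 312 mm², y = 216 mm, Ī = 1 664 mm⁴.
Bottom flange (beyond web): 39 × 8, A = 312 mm², y = 4 mm, Ī = 1 664 mm⁴.
By symmetry the centroid is at mid-height, ȳ = 110 mm.
Transfer each piece to the centroidal x-axis using Ī + A·d² with d = y − 110:
  web: d = 0 mm → contributes +14 197 333 mm⁴
  top flange (beyond web): d = 106 mm → contributes +3 507 296 mm⁴
  bottom flange (beyond web): d = -106 mm → contributes +3 507 296 mm⁴
Total I = 21 211 925 mm⁴.
Extreme fibre distance c = 110 mm; S = I/c = 192835.7 mm³.

S_x ≈ 1.9284 × 10⁵ mm³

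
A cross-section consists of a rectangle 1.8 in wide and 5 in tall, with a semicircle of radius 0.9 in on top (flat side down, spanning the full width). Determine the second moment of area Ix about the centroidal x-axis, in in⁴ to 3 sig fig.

Split into non-overlapping primitives; take the origin at the lower-left of the bounding box.
Rectangular body: 1.8 × 5, A = 9 in², y = 2.5 in, Ī = 18.75 in⁴.
Semicircular cap: semicircle r = 0.9, A = 1.2723 in², y = 5.382 in, Ī = 0.072012 in⁴.
Centroid: ȳ = ΣA·y / ΣA = 2.857 in.
Transfer each piece to the centroidal x-axis using Ī + A·d² with d = y − 2.857:
  rectangular body: d = -0.35696 in → contributes +19.897 in⁴
  semicircular cap: d = 2.525 in → contributes +8.1841 in⁴
Total I = 28.081 in⁴.

Ix ≈ 28.1 in⁴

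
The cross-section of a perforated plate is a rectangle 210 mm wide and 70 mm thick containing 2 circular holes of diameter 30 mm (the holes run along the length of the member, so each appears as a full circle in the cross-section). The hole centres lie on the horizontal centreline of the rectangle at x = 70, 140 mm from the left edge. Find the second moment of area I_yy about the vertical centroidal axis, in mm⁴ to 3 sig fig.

I_yy ≈ 5.22 × 10⁷ mm⁴

Treat the section as a set of non-overlapping primitives; coordinates are from the bounding-box lower-left.
Plate: 210 × 70, A = 14 700 mm², x = 105 mm, Ī = 54 022 500 mm⁴.
Hole 1 (subtracted): ⌀30, A = 706.86 mm², x = 70 mm, Ī = 39 761 mm⁴.
Hole 2 (subtracted): ⌀30, A = 706.86 mm², x = 140 mm, Ī = 39 761 mm⁴.
By symmetry the centroid is at mid-width, x̄ = 105 mm.
Transfer each piece to the vertical centroidal axis using Ī + A·d² with d = x − 105:
  plate: d = 0 mm → contributes +54 022 500 mm⁴
  hole 1: d = -35 mm → contributes −905 662 mm⁴
  hole 2: d = 35 mm → contributes −905 662 mm⁴
Total I = 52 211 175 mm⁴.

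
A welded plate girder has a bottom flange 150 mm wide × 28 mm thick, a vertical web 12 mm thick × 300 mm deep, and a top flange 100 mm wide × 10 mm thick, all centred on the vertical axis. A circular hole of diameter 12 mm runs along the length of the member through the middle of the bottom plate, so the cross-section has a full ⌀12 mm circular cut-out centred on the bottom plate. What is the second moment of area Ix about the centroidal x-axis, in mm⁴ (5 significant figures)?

Ix ≈ 1.3067 × 10⁸ mm⁴

Decompose the section into non-overlapping parts with the origin at the bottom-left of its bounding rectangle.
Bottom plate: 150 × 28, A = 4 200 mm², y = 14 mm, Ī = 274 400 mm⁴.
Web plate: 12 × 300, A = 3 600 mm², y = 178 mm, Ī = 27 000 000 mm⁴.
Top plate: 100 × 10, A = 1 000 mm², y = 333 mm, Ī = 8333.333 mm⁴.
Hole (subtracted): ⌀12, A = 113.0973 mm², y = 14 mm, Ī = 1017.876 mm⁴.
Centroid: ȳ = ΣA·y / ΣA = 118.6863 mm.
Transfer each piece to the centroidal x-axis using Ī + A·d² with d = y − 118.6863:
  bottom plate: d = -104.6863 mm → contributes +46 303 160 mm⁴
  web plate: d = 59.31367 mm → contributes +39 665 199 mm⁴
  top plate: d = 214.3137 mm → contributes +45 938 680 mm⁴
  hole: d = -104.6863 mm → contributes −1 240 477 mm⁴
Total I = 130 666 563 mm⁴.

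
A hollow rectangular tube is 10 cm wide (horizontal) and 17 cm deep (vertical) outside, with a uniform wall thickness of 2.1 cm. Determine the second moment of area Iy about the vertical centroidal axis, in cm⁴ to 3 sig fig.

Break the section into simple shapes (no overlaps), measuring from the bottom-left corner of the bounding box.
Outer rectangle: 10 × 17, A = 170 cm², x = 5 cm, Ī = 1416.7 cm⁴.
Inner void (subtracted): 5.8 × 12.8, A = 74.24 cm², x = 5 cm, Ī = 208.12 cm⁴.
By symmetry the centroid is at mid-width, x̄ = 5 cm.
All pieces are centred on the vertical centroidal axis, so I = ΣĪ (holes subtracted) = 1208.5 cm⁴.

Iy ≈ 1210 cm⁴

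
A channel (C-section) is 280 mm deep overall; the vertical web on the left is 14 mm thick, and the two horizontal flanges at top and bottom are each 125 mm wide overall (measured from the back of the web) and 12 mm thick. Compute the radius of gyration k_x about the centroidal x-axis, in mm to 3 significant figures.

k_x ≈ 106 mm

Split into non-overlapping primitives; take the origin at the lower-left of the bounding box.
Web: 14 × 280, A = 3 920 mm², y = 140 mm, Ī = 25 610 667 mm⁴.
Top flange (beyond web): 111 × 12, A = 1 332 mm², y = 274 mm, Ī = 15 984 mm⁴.
Bottom flange (beyond web): 111 × 12, A = 1 332 mm², y = 6 mm, Ī = 15 984 mm⁴.
By symmetry the centroid is at mid-height, ȳ = 140 mm.
Transfer each piece to the centroidal x-axis using Ī + A·d² with d = y − 140:
  web: d = 0 mm → contributes +25 610 667 mm⁴
  top flange (beyond web): d = 134 mm → contributes +23 933 376 mm⁴
  bottom flange (beyond web): d = -134 mm → contributes +23 933 376 mm⁴
Total I = 73 477 419 mm⁴.
Radius of gyration: k = √(I/A) = √(73 477 419 / 6 584) = 105.64 mm.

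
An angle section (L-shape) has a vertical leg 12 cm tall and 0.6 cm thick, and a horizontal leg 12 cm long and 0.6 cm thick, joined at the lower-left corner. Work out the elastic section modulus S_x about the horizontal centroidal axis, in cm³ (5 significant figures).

Split into non-overlapping primitives; take the origin at the lower-left of the bounding box.
Vertical leg: 0.6 × 12, A = 7.2 cm², y = 6 cm, Ī = 86.4 cm⁴.
Horizontal leg (remainder): 11.4 × 0.6, A = 6.84 cm², y = 0.3 cm, Ī = 0.2052 cm⁴.
Centroid: ȳ = ΣA·y / ΣA = 3.223077 cm.
Transfer each piece to the horizontal centroidal axis using Ī + A·d² with d = y − 3.223077:
  vertical leg: d = 2.776923 cm → contributes +141.9214 cm⁴
  horizontal leg (remainder): d = -2.923077 cm → contributes +58.64875 cm⁴
Total I = 200.5701 cm⁴.
Extreme fibre distance c = 8.776923 cm; S = I/c = 22.85199 cm³.

S_x ≈ 22.852 cm³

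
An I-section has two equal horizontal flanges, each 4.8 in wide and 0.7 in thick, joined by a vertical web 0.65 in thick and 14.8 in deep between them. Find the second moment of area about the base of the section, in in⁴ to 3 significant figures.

I_base ≈ 1650 in⁴

Break the section into simple shapes (no overlaps), measuring from the bottom-left corner of the bounding box.
Bottom flange: 4.8 × 0.7, A = 3.36 in², y = 0.35 in, Ī = 0.1372 in⁴.
Web: 0.65 × 14.8, A = 9.62 in², y = 8.1 in, Ī = 175.6 in⁴.
Top flange: 4.8 × 0.7, A = 3.36 in², y = 15.85 in, Ī = 0.1372 in⁴.
Transfer each piece to the base of the section using Ī + A·d² with d = y − 0:
  bottom flange: d = 0.35 in → contributes +0.5488 in⁴
  web: d = 8.1 in → contributes +806.77 in⁴
  top flange: d = 15.85 in → contributes +844.24 in⁴
Total I = 1651.6 in⁴.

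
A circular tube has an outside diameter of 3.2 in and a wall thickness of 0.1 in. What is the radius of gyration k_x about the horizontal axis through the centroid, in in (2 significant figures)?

k_x ≈ 1.1 in

Split into non-overlapping primitives; take the origin at the lower-left of the bounding box.
Outer circle: ⌀3.2, A = 8.042 in², y = 1.6 in, Ī = 5.147 in⁴.
Bore (subtracted): ⌀3, A = 7.069 in², y = 1.6 in, Ī = 3.976 in⁴.
By symmetry the centroid is at mid-height, ȳ = 1.6 in.
All pieces are centred on the horizontal axis through the centroid, so I = ΣĪ (holes subtracted) = 1.171 in⁴.
Radius of gyration: k = √(I/A) = √(1.171 / 0.9739) = 1.097 in.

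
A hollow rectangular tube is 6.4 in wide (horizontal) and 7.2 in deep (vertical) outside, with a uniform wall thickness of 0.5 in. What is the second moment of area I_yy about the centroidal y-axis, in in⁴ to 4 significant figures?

Split into non-overlapping primitives; take the origin at the lower-left of the bounding box.
Outer rectangle: 6.4 × 7.2, A = 46.08 in², x = 3.2 in, Ī = 157.286 in⁴.
Inner void (subtracted): 5.4 × 6.2, A = 33.48 in², x = 3.2 in, Ī = 81.3564 in⁴.
By symmetry the centroid is at mid-width, x̄ = 3.2 in.
All pieces are centred on the centroidal y-axis, so I = ΣĪ (holes subtracted) = 75.93 in⁴.

I_yy ≈ 75.93 in⁴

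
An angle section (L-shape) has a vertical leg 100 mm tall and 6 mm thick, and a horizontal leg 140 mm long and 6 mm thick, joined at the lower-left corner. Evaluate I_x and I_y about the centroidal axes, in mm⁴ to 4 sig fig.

I_x ≈ 1.261 × 10⁶ mm⁴, I_y ≈ 2.888 × 10⁶ mm⁴

Decompose the section into non-overlapping parts with the origin at the bottom-left of its bounding rectangle.
Vertical leg: 6 × 100, A = 600 mm², y = 50 mm, Ī = 500 000 mm⁴.
Horizontal leg (remainder): 134 × 6, A = 804 mm², y = 3 mm, Ī = 2 412 mm⁴.
Centroid: ȳ = ΣA·y / ΣA = 23.0855 mm.
Transfer each piece to the centroidal x-axis using Ī + A·d² with d = y − 23.0855:
  vertical leg: d = 26.9145 mm → contributes +934 635 mm⁴
  horizontal leg (remainder): d = -20.0855 mm → contributes +326 767 mm⁴
Total I = 1 261 402 mm⁴.
For the y-axis: x̄ = 43.0855 mm.
Repeating about the centroidal y-axis gives I_y = 2 888 442 mm⁴.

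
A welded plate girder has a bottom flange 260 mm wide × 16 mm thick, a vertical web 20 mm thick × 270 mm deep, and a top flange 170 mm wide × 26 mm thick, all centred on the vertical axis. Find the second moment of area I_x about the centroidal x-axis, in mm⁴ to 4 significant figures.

Break the section into simple shapes (no overlaps), measuring from the bottom-left corner of the bounding box.
Bottom plate: 260 × 16, A = 4 160 mm², y = 8 mm, Ī = 88746.7 mm⁴.
Web plate: 20 × 270, A = 5 400 mm², y = 151 mm, Ī = 32 805 000 mm⁴.
Top plate: 170 × 26, A = 4 420 mm², y = 299 mm, Ī = 248 993 mm⁴.
Centroid: ȳ = ΣA·y / ΣA = 155.24 mm.
Transfer each piece to the centroidal x-axis using Ī + A·d² with d = y − 155.24:
  bottom plate: d = -147.24 mm → contributes +90 276 376 mm⁴
  web plate: d = -4.24034 mm → contributes +32 902 095 mm⁴
  top plate: d = 143.76 mm → contributes +91 596 421 mm⁴
Total I = 214 774 892 mm⁴.

I_x ≈ 2.148 × 10⁸ mm⁴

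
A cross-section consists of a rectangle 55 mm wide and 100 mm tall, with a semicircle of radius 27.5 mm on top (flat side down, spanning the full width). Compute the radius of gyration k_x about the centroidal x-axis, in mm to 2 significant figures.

k_x ≈ 35 mm

Split into non-overlapping primitives; take the origin at the lower-left of the bounding box.
Rectangular body: 55 × 100, A = 5 500 mm², y = 50 mm, Ī = 4 583 333 mm⁴.
Semicircular cap: semicircle r = 27.5, A = 1 188 mm², y = 111.7 mm, Ī = 62 772 mm⁴.
Centroid: ȳ = ΣA·y / ΣA = 60.95 mm.
Transfer each piece to the centroidal x-axis using Ī + A·d² with d = y − 60.95:
  rectangular body: d = -10.95 mm → contributes +5 243 295 mm⁴
  semicircular cap: d = 50.72 mm → contributes +3 118 370 mm⁴
Total I = 8 361 665 mm⁴.
Radius of gyration: k = √(I/A) = √(8 361 665 / 6 688) = 35.36 mm.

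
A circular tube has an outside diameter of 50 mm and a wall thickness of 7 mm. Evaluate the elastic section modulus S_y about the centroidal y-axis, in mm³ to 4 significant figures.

S_y ≈ 8974 mm³

Decompose the section into non-overlapping parts with the origin at the bottom-left of its bounding rectangle.
Outer circle: ⌀50, A = 1963.5 mm², x = 25 mm, Ī = 306 796 mm⁴.
Bore (subtracted): ⌀36, A = 1017.88 mm², x = 25 mm, Ī = 82 448 mm⁴.
By symmetry the centroid is at mid-width, x̄ = 25 mm.
All pieces are centred on the centroidal y-axis, so I = ΣĪ (holes subtracted) = 224 348 mm⁴.
Extreme fibre distance c = 25 mm; S = I/c = 8973.93 mm³.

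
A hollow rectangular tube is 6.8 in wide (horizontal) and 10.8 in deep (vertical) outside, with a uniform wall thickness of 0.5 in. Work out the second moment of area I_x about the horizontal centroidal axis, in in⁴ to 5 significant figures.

I_x ≈ 258.93 in⁴

Split into non-overlapping primitives; take the origin at the lower-left of the bounding box.
Outer rectangle: 6.8 × 10.8, A = 73.44 in², y = 5.4 in, Ī = 713.8368 in⁴.
Inner void (subtracted): 5.8 × 9.8, A = 56.84 in², y = 5.4 in, Ī = 454.9095 in⁴.
By symmetry the centroid is at mid-height, ȳ = 5.4 in.
All pieces are centred on the horizontal centroidal axis, so I = ΣĪ (holes subtracted) = 258.9273 in⁴.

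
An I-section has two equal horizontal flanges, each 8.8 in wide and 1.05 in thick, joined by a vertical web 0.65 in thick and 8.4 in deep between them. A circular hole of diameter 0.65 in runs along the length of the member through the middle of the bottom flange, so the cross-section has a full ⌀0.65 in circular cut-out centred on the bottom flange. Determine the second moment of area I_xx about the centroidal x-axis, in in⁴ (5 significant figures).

Decompose the section into non-overlapping parts with the origin at the bottom-left of its bounding rectangle.
Bottom flange: 8.8 × 1.05, A = 9.24 in², y = 0.525 in, Ī = 0.848925 in⁴.
Web: 0.65 × 8.4, A = 5.46 in², y = 5.25 in, Ī = 32.1048 in⁴.
Top flange: 8.8 × 1.05, A = 9.24 in², y = 9.975 in, Ī = 0.848925 in⁴.
Hole (subtracted): ⌀0.65, A = 0.3318307 in², y = 0.525 in, Ī = 0.008762405 in⁴.
Centroid: ȳ = ΣA·y / ΣA = 5.316413 in.
Transfer each piece to the centroidal x-axis using Ī + A·d² with d = y − 5.316413:
  bottom flange: d = -4.791413 in → contributes +212.9775 in⁴
  web: d = -0.06641346 in → contributes +32.12888 in⁴
  top flange: d = 4.658587 in → contributes +201.3794 in⁴
  hole: d = -4.791413 in → contributes −7.626814 in⁴
Total I = 438.859 in⁴.

I_xx ≈ 438.86 in⁴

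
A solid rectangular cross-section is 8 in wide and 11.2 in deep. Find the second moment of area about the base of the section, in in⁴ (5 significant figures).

The section: 8 × 11.2, A = 89.6 in², y = 5.6 in, Ī = 936.6187 in⁴.
Transfer it to the base of the section using Ī + A·d² with d = y − 0:
  the section: d = 5.6 in → contributes +3746.475 in⁴
Total I = 3746.475 in⁴.

I_base ≈ 3746.5 in⁴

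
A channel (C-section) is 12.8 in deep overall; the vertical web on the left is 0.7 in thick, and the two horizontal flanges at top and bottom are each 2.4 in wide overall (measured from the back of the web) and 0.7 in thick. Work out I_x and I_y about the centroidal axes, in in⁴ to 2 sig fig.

I_x ≈ 210 in⁴, I_y ≈ 3.6 in⁴

Treat the section as a set of non-overlapping primitives; coordinates are from the bounding-box lower-left.
Web: 0.7 × 12.8, A = 8.96 in², y = 6.4 in, Ī = 122.3 in⁴.
Top flange (beyond web): 1.7 × 0.7, A = 1.19 in², y = 12.45 in, Ī = 0.04859 in⁴.
Bottom flange (beyond web): 1.7 × 0.7, A = 1.19 in², y = 0.35 in, Ī = 0.04859 in⁴.
By symmetry the centroid is at mid-height, ȳ = 6.4 in.
Transfer each piece to the centroidal x-axis using Ī + A·d² with d = y − 6.4:
  web: d = 0 in → contributes +122.3 in⁴
  top flange (beyond web): d = 6.05 in → contributes +43.61 in⁴
  bottom flange (beyond web): d = -6.05 in → contributes +43.61 in⁴
Total I = 209.5 in⁴.
For the y-axis: x̄ = 0.6019 in.
Repeating about the centroidal y-axis gives I_y = 3.647 in⁴.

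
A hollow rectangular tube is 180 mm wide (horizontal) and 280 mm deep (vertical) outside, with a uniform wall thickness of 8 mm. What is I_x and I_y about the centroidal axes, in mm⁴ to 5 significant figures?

I_x ≈ 7.7817 × 10⁷ mm⁴, I_y ≈ 3.9039 × 10⁷ mm⁴

Decompose the section into non-overlapping parts with the origin at the bottom-left of its bounding rectangle.
Outer rectangle: 180 × 280, A = 50 400 mm², y = 140 mm, Ī = 329 280 000 mm⁴.
Inner void (subtracted): 164 × 264, A = 43 296 mm², y = 140 mm, Ī = 251 463 168 mm⁴.
By symmetry the centroid is at mid-height, ȳ = 140 mm.
All pieces are centred on the centroidal x-axis, so I = ΣĪ (holes subtracted) = 77 816 832 mm⁴.
Repeating about the centroidal y-axis gives I_y = 39 039 232 mm⁴.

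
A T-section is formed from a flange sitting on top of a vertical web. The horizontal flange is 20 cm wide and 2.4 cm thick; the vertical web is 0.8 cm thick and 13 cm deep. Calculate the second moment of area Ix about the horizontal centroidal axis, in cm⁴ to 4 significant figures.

Ix ≈ 676.3 cm⁴

Split into non-overlapping primitives; take the origin at the lower-left of the bounding box.
Flange: 20 × 2.4, A = 48 cm², y = 14.2 cm, Ī = 23.04 cm⁴.
Web: 0.8 × 13, A = 10.4 cm², y = 6.5 cm, Ī = 146.467 cm⁴.
Centroid: ȳ = ΣA·y / ΣA = 12.8288 cm.
Transfer each piece to the horizontal centroidal axis using Ī + A·d² with d = y − 12.8288:
  flange: d = 1.37123 cm → contributes +113.293 cm⁴
  web: d = -6.32877 cm → contributes +563.021 cm⁴
Total I = 676.314 cm⁴.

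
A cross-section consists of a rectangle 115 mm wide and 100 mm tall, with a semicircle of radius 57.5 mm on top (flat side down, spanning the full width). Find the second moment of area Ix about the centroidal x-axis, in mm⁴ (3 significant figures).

Decompose the section into non-overlapping parts with the origin at the bottom-left of its bounding rectangle.
Rectangular body: 115 × 100, A = 11 500 mm², y = 50 mm, Ī = 9 583 333 mm⁴.
Semicircular cap: semicircle r = 57.5, A = 5193.4 mm², y = 124.4 mm, Ī = 1 199 785 mm⁴.
Centroid: ȳ = ΣA·y / ΣA = 73.148 mm.
Transfer each piece to the centroidal x-axis using Ī + A·d² with d = y − 73.148:
  rectangular body: d = -23.148 mm → contributes +15 745 121 mm⁴
  semicircular cap: d = 51.256 mm → contributes +14 844 015 mm⁴
Total I = 30 589 136 mm⁴.

Ix ≈ 3.06 × 10⁷ mm⁴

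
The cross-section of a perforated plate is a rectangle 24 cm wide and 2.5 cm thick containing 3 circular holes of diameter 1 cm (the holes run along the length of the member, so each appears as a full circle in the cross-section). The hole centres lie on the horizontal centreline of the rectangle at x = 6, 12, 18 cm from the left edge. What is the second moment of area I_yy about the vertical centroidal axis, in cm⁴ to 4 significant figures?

Break the section into simple shapes (no overlaps), measuring from the bottom-left corner of the bounding box.
Plate: 24 × 2.5, A = 60 cm², x = 12 cm, Ī = 2 880 cm⁴.
Hole 1 (subtracted): ⌀1, A = 0.785398 cm², x = 6 cm, Ī = 0.0490874 cm⁴.
Hole 2 (subtracted): ⌀1, A = 0.785398 cm², x = 12 cm, Ī = 0.0490874 cm⁴.
Hole 3 (subtracted): ⌀1, A = 0.785398 cm², x = 18 cm, Ī = 0.0490874 cm⁴.
By symmetry the centroid is at mid-width, x̄ = 12 cm.
Transfer each piece to the vertical centroidal axis using Ī + A·d² with d = x − 12:
  plate: d = 0 cm → contributes +2 880 cm⁴
  hole 1: d = -6 cm → contributes −28.3234 cm⁴
  hole 2: d = 0 cm → contributes −0.0490874 cm⁴
  hole 3: d = 6 cm → contributes −28.3234 cm⁴
Total I = 2823.3 cm⁴.

I_yy ≈ 2823 cm⁴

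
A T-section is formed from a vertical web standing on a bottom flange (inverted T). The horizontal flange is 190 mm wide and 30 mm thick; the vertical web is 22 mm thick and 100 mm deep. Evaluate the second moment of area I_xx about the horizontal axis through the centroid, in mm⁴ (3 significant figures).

I_xx ≈ 8.97 × 10⁶ mm⁴

Split into non-overlapping primitives; take the origin at the lower-left of the bounding box.
Flange: 190 × 30, A = 5 700 mm², y = 15 mm, Ī = 427 500 mm⁴.
Web: 22 × 100, A = 2 200 mm², y = 80 mm, Ī = 1 833 333 mm⁴.
Centroid: ȳ = ΣA·y / ΣA = 33.101 mm.
Transfer each piece to the horizontal axis through the centroid using Ī + A·d² with d = y − 33.101:
  flange: d = -18.101 mm → contributes +2 295 138 mm⁴
  web: d = 46.899 mm → contributes +6 672 214 mm⁴
Total I = 8 967 352 mm⁴.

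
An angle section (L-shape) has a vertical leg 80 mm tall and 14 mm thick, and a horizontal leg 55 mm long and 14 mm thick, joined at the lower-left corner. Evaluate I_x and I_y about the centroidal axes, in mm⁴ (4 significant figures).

I_x ≈ 1.020 × 10⁶ mm⁴, I_y ≈ 3.857 × 10⁵ mm⁴

Treat the section as a set of non-overlapping primitives; coordinates are from the bounding-box lower-left.
Vertical leg: 14 × 80, A = 1 120 mm², y = 40 mm, Ī = 597 333 mm⁴.
Horizontal leg (remainder): 41 × 14, A = 574 mm², y = 7 mm, Ī = 9375.33 mm⁴.
Centroid: ȳ = ΣA·y / ΣA = 28.8182 mm.
Transfer each piece to the centroidal x-axis using Ī + A·d² with d = y − 28.8182:
  vertical leg: d = 11.1818 mm → contributes +737 370 mm⁴
  horizontal leg (remainder): d = -21.8182 mm → contributes +282 618 mm⁴
Total I = 1 019 989 mm⁴.
For the y-axis: x̄ = 16.3182 mm.
Repeating about the centroidal y-axis gives I_y = 385 701 mm⁴.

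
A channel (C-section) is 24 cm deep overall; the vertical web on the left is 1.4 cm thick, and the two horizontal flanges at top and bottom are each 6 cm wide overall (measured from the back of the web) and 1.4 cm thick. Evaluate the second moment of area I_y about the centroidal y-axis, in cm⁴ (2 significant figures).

I_y ≈ 110 cm⁴

Treat the section as a set of non-overlapping primitives; coordinates are from the bounding-box lower-left.
Web: 1.4 × 24, A = 33.6 cm², x = 0.7 cm, Ī = 5.488 cm⁴.
Top flange (beyond web): 4.6 × 1.4, A = 6.44 cm², x = 3.7 cm, Ī = 11.36 cm⁴.
Bottom flange (beyond web): 4.6 × 1.4, A = 6.44 cm², x = 3.7 cm, Ī = 11.36 cm⁴.
Centroid: x̄ = ΣA·x / ΣA = 1.531 cm.
Transfer each piece to the centroidal y-axis using Ī + A·d² with d = x − 1.531:
  web: d = -0.8313 cm → contributes +28.71 cm⁴
  top flange (beyond web): d = 2.169 cm → contributes +41.64 cm⁴
  bottom flange (beyond web): d = 2.169 cm → contributes +41.64 cm⁴
Total I = 112 cm⁴.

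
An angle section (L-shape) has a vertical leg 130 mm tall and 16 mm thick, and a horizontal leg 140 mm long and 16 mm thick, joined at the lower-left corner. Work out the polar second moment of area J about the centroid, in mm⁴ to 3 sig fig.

Treat the section as a set of non-overlapping primitives; coordinates are from the bounding-box lower-left.
Vertical leg: 16 × 130, A = 2 080 mm², y = 65 mm, Ī = 2 929 333 mm⁴.
Horizontal leg (remainder): 124 × 16, A = 1 984 mm², y = 8 mm, Ī = 42 325 mm⁴.
Centroid: ȳ = ΣA·y / ΣA = 37.173 mm.
Transfer each piece to the centroidal x-axis using Ī + A·d² with d = y − 37.173:
  vertical leg: d = 27.827 mm → contributes +4 539 938 mm⁴
  horizontal leg (remainder): d = -29.173 mm → contributes +1 730 863 mm⁴
Total I = 6 270 801 mm⁴.
For the y-axis: x̄ = 42.173 mm.
Repeating about the centroidal y-axis gives I_y = 7 562 161 mm⁴.
Polar second moment: J = I_x + I_y = 13 832 961 mm⁴.

J ≈ 1.38 × 10⁷ mm⁴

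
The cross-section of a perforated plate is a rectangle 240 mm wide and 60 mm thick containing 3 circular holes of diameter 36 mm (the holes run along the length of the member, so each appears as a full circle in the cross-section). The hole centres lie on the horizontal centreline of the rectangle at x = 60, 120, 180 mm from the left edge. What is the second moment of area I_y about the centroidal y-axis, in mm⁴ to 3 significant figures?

Treat the section as a set of non-overlapping primitives; coordinates are from the bounding-box lower-left.
Plate: 240 × 60, A = 14 400 mm², x = 120 mm, Ī = 69 120 000 mm⁴.
Hole 1 (subtracted): ⌀36, A = 1017.9 mm², x = 60 mm, Ī = 82 448 mm⁴.
Hole 2 (subtracted): ⌀36, A = 1017.9 mm², x = 120 mm, Ī = 82 448 mm⁴.
Hole 3 (subtracted): ⌀36, A = 1017.9 mm², x = 180 mm, Ī = 82 448 mm⁴.
By symmetry the centroid is at mid-width, x̄ = 120 mm.
Transfer each piece to the centroidal y-axis using Ī + A·d² with d = x − 120:
  plate: d = 0 mm → contributes +69 120 000 mm⁴
  hole 1: d = -60 mm → contributes −3 746 802 mm⁴
  hole 2: d = 0 mm → contributes −82 448 mm⁴
  hole 3: d = 60 mm → contributes −3 746 802 mm⁴
Total I = 61 543 949 mm⁴.

I_y ≈ 6.15 × 10⁷ mm⁴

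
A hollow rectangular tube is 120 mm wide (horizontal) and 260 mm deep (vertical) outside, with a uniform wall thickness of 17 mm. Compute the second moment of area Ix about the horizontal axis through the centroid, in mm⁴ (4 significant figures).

Ix ≈ 9.303 × 10⁷ mm⁴

Break the section into simple shapes (no overlaps), measuring from the bottom-left corner of the bounding box.
Outer rectangle: 120 × 260, A = 31 200 mm², y = 130 mm, Ī = 175 760 000 mm⁴.
Inner void (subtracted): 86 × 226, A = 19 436 mm², y = 130 mm, Ī = 82 726 095 mm⁴.
By symmetry the centroid is at mid-height, ȳ = 130 mm.
All pieces are centred on the horizontal axis through the centroid, so I = ΣĪ (holes subtracted) = 93 033 905 mm⁴.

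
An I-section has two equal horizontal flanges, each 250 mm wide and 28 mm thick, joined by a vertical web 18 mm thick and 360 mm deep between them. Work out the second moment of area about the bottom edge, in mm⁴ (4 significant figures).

Split into non-overlapping primitives; take the origin at the lower-left of the bounding box.
Bottom flange: 250 × 28, A = 7 000 mm², y = 14 mm, Ī = 457 333 mm⁴.
Web: 18 × 360, A = 6 480 mm², y = 208 mm, Ī = 69 984 000 mm⁴.
Top flange: 250 × 28, A = 7 000 mm², y = 402 mm, Ī = 457 333 mm⁴.
Transfer each piece to the bottom edge using Ī + A·d² with d = y − 0:
  bottom flange: d = 14 mm → contributes +1 829 333 mm⁴
  web: d = 208 mm → contributes +350 334 720 mm⁴
  top flange: d = 402 mm → contributes +1 131 685 333 mm⁴
Total I = 1 483 849 387 mm⁴.

I_base ≈ 1.484 × 10⁹ mm⁴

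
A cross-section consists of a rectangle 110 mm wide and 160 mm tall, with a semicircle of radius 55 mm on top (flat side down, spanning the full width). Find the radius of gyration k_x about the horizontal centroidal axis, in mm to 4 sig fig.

Treat the section as a set of non-overlapping primitives; coordinates are from the bounding-box lower-left.
Rectangular body: 110 × 160, A = 17 600 mm², y = 80 mm, Ī = 37 546 667 mm⁴.
Semicircular cap: semicircle r = 55, A = 4751.66 mm², y = 183.343 mm, Ī = 1 004 345 mm⁴.
Centroid: ȳ = ΣA·y / ΣA = 101.969 mm.
Transfer each piece to the horizontal centroidal axis using Ī + A·d² with d = y − 101.969:
  rectangular body: d = -21.9693 mm → contributes +46 041 277 mm⁴
  semicircular cap: d = 81.3735 mm → contributes +32 468 124 mm⁴
Total I = 78 509 401 mm⁴.
Radius of gyration: k = √(I/A) = √(78 509 401 / 22351.7) = 59.266 mm.

k_x ≈ 59.27 mm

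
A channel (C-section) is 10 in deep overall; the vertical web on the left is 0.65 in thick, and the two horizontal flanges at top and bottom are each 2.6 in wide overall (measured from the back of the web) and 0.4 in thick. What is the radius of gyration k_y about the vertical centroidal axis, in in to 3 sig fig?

Treat the section as a set of non-overlapping primitives; coordinates are from the bounding-box lower-left.
Web: 0.65 × 10, A = 6.5 in², x = 0.325 in, Ī = 0.22885 in⁴.
Top flange (beyond web): 1.95 × 0.4, A = 0.78 in², x = 1.625 in, Ī = 0.24716 in⁴.
Bottom flange (beyond web): 1.95 × 0.4, A = 0.78 in², x = 1.625 in, Ī = 0.24716 in⁴.
Centroid: x̄ = ΣA·x / ΣA = 0.57661 in.
Transfer each piece to the vertical centroidal axis using Ī + A·d² with d = x − 0.57661:
  web: d = -0.25161 in → contributes +0.64036 in⁴
  top flange (beyond web): d = 1.0484 in → contributes +1.1045 in⁴
  bottom flange (beyond web): d = 1.0484 in → contributes +1.1045 in⁴
Total I = 2.8493 in⁴.
Radius of gyration: k = √(I/A) = √(2.8493 / 8.06) = 0.59457 in.

k_y ≈ 0.595 in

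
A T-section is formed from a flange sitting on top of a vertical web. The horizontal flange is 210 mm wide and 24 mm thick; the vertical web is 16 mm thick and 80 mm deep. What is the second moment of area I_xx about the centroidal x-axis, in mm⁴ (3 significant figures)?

I_xx ≈ 3.68 × 10⁶ mm⁴

Split into non-overlapping primitives; take the origin at the lower-left of the bounding box.
Flange: 210 × 24, A = 5 040 mm², y = 92 mm, Ī = 241 920 mm⁴.
Web: 16 × 80, A = 1 280 mm², y = 40 mm, Ī = 682 667 mm⁴.
Centroid: ȳ = ΣA·y / ΣA = 81.468 mm.
Transfer each piece to the centroidal x-axis using Ī + A·d² with d = y − 81.468:
  flange: d = 10.532 mm → contributes +800 934 mm⁴
  web: d = -41.468 mm → contributes +2 883 786 mm⁴
Total I = 3 684 720 mm⁴.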